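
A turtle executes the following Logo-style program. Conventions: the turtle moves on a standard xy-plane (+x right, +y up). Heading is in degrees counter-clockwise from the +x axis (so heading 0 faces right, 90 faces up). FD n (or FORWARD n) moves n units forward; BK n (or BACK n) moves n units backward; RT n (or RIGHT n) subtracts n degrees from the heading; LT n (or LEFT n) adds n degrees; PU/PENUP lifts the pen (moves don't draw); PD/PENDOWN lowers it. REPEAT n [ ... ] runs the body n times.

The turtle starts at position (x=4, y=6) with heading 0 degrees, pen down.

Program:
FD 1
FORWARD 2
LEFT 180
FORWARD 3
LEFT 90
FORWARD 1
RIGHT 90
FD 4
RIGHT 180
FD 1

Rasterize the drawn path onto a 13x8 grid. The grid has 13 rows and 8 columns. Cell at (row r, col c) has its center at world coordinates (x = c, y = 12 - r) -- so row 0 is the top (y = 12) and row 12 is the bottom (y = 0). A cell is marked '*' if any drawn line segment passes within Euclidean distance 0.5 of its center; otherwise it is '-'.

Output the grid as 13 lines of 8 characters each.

Answer: --------
--------
--------
--------
--------
--------
----****
*****---
--------
--------
--------
--------
--------

Derivation:
Segment 0: (4,6) -> (5,6)
Segment 1: (5,6) -> (7,6)
Segment 2: (7,6) -> (4,6)
Segment 3: (4,6) -> (4,5)
Segment 4: (4,5) -> (0,5)
Segment 5: (0,5) -> (1,5)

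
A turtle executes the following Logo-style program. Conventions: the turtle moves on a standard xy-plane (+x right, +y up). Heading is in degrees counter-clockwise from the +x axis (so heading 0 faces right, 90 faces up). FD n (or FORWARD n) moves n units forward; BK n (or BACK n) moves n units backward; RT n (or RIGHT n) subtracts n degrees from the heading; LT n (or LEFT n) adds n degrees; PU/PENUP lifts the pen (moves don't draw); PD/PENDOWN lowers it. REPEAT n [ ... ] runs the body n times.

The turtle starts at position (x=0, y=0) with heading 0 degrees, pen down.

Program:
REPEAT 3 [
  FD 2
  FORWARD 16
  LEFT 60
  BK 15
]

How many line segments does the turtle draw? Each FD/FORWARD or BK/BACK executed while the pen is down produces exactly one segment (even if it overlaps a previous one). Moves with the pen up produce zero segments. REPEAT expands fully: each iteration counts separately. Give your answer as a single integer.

Answer: 9

Derivation:
Executing turtle program step by step:
Start: pos=(0,0), heading=0, pen down
REPEAT 3 [
  -- iteration 1/3 --
  FD 2: (0,0) -> (2,0) [heading=0, draw]
  FD 16: (2,0) -> (18,0) [heading=0, draw]
  LT 60: heading 0 -> 60
  BK 15: (18,0) -> (10.5,-12.99) [heading=60, draw]
  -- iteration 2/3 --
  FD 2: (10.5,-12.99) -> (11.5,-11.258) [heading=60, draw]
  FD 16: (11.5,-11.258) -> (19.5,2.598) [heading=60, draw]
  LT 60: heading 60 -> 120
  BK 15: (19.5,2.598) -> (27,-10.392) [heading=120, draw]
  -- iteration 3/3 --
  FD 2: (27,-10.392) -> (26,-8.66) [heading=120, draw]
  FD 16: (26,-8.66) -> (18,5.196) [heading=120, draw]
  LT 60: heading 120 -> 180
  BK 15: (18,5.196) -> (33,5.196) [heading=180, draw]
]
Final: pos=(33,5.196), heading=180, 9 segment(s) drawn
Segments drawn: 9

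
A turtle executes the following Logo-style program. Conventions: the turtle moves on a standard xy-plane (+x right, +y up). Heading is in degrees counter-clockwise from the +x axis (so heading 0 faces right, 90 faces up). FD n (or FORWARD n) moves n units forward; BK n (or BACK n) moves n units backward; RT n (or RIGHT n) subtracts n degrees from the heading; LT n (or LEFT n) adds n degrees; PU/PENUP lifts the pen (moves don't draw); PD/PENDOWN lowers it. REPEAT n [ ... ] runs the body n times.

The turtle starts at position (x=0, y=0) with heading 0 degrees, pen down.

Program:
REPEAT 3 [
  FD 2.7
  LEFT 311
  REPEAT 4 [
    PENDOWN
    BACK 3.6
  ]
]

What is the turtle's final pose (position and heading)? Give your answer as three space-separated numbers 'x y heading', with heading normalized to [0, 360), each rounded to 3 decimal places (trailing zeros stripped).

Answer: 8.729 28.259 213

Derivation:
Executing turtle program step by step:
Start: pos=(0,0), heading=0, pen down
REPEAT 3 [
  -- iteration 1/3 --
  FD 2.7: (0,0) -> (2.7,0) [heading=0, draw]
  LT 311: heading 0 -> 311
  REPEAT 4 [
    -- iteration 1/4 --
    PD: pen down
    BK 3.6: (2.7,0) -> (0.338,2.717) [heading=311, draw]
    -- iteration 2/4 --
    PD: pen down
    BK 3.6: (0.338,2.717) -> (-2.024,5.434) [heading=311, draw]
    -- iteration 3/4 --
    PD: pen down
    BK 3.6: (-2.024,5.434) -> (-4.385,8.151) [heading=311, draw]
    -- iteration 4/4 --
    PD: pen down
    BK 3.6: (-4.385,8.151) -> (-6.747,10.868) [heading=311, draw]
  ]
  -- iteration 2/3 --
  FD 2.7: (-6.747,10.868) -> (-4.976,8.83) [heading=311, draw]
  LT 311: heading 311 -> 262
  REPEAT 4 [
    -- iteration 1/4 --
    PD: pen down
    BK 3.6: (-4.976,8.83) -> (-4.475,12.395) [heading=262, draw]
    -- iteration 2/4 --
    PD: pen down
    BK 3.6: (-4.475,12.395) -> (-3.974,15.96) [heading=262, draw]
    -- iteration 3/4 --
    PD: pen down
    BK 3.6: (-3.974,15.96) -> (-3.473,19.525) [heading=262, draw]
    -- iteration 4/4 --
    PD: pen down
    BK 3.6: (-3.473,19.525) -> (-2.972,23.09) [heading=262, draw]
  ]
  -- iteration 3/3 --
  FD 2.7: (-2.972,23.09) -> (-3.348,20.416) [heading=262, draw]
  LT 311: heading 262 -> 213
  REPEAT 4 [
    -- iteration 1/4 --
    PD: pen down
    BK 3.6: (-3.348,20.416) -> (-0.328,22.377) [heading=213, draw]
    -- iteration 2/4 --
    PD: pen down
    BK 3.6: (-0.328,22.377) -> (2.691,24.338) [heading=213, draw]
    -- iteration 3/4 --
    PD: pen down
    BK 3.6: (2.691,24.338) -> (5.71,26.298) [heading=213, draw]
    -- iteration 4/4 --
    PD: pen down
    BK 3.6: (5.71,26.298) -> (8.729,28.259) [heading=213, draw]
  ]
]
Final: pos=(8.729,28.259), heading=213, 15 segment(s) drawn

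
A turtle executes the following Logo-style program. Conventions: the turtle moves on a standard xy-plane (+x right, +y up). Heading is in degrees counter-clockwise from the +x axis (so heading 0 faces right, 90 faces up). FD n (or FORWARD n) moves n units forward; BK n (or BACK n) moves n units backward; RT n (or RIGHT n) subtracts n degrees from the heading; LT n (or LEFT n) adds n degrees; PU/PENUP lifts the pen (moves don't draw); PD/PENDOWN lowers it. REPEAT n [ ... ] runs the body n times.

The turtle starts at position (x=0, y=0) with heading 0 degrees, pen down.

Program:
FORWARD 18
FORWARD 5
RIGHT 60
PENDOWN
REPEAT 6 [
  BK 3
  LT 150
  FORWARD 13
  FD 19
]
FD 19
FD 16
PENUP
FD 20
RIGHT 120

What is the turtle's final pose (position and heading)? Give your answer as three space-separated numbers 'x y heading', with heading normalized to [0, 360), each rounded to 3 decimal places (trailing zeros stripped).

Executing turtle program step by step:
Start: pos=(0,0), heading=0, pen down
FD 18: (0,0) -> (18,0) [heading=0, draw]
FD 5: (18,0) -> (23,0) [heading=0, draw]
RT 60: heading 0 -> 300
PD: pen down
REPEAT 6 [
  -- iteration 1/6 --
  BK 3: (23,0) -> (21.5,2.598) [heading=300, draw]
  LT 150: heading 300 -> 90
  FD 13: (21.5,2.598) -> (21.5,15.598) [heading=90, draw]
  FD 19: (21.5,15.598) -> (21.5,34.598) [heading=90, draw]
  -- iteration 2/6 --
  BK 3: (21.5,34.598) -> (21.5,31.598) [heading=90, draw]
  LT 150: heading 90 -> 240
  FD 13: (21.5,31.598) -> (15,20.34) [heading=240, draw]
  FD 19: (15,20.34) -> (5.5,3.885) [heading=240, draw]
  -- iteration 3/6 --
  BK 3: (5.5,3.885) -> (7,6.483) [heading=240, draw]
  LT 150: heading 240 -> 30
  FD 13: (7,6.483) -> (18.258,12.983) [heading=30, draw]
  FD 19: (18.258,12.983) -> (34.713,22.483) [heading=30, draw]
  -- iteration 4/6 --
  BK 3: (34.713,22.483) -> (32.115,20.983) [heading=30, draw]
  LT 150: heading 30 -> 180
  FD 13: (32.115,20.983) -> (19.115,20.983) [heading=180, draw]
  FD 19: (19.115,20.983) -> (0.115,20.983) [heading=180, draw]
  -- iteration 5/6 --
  BK 3: (0.115,20.983) -> (3.115,20.983) [heading=180, draw]
  LT 150: heading 180 -> 330
  FD 13: (3.115,20.983) -> (14.373,14.483) [heading=330, draw]
  FD 19: (14.373,14.483) -> (30.828,4.983) [heading=330, draw]
  -- iteration 6/6 --
  BK 3: (30.828,4.983) -> (28.229,6.483) [heading=330, draw]
  LT 150: heading 330 -> 120
  FD 13: (28.229,6.483) -> (21.729,17.742) [heading=120, draw]
  FD 19: (21.729,17.742) -> (12.229,34.196) [heading=120, draw]
]
FD 19: (12.229,34.196) -> (2.729,50.651) [heading=120, draw]
FD 16: (2.729,50.651) -> (-5.271,64.507) [heading=120, draw]
PU: pen up
FD 20: (-5.271,64.507) -> (-15.271,81.828) [heading=120, move]
RT 120: heading 120 -> 0
Final: pos=(-15.271,81.828), heading=0, 22 segment(s) drawn

Answer: -15.271 81.828 0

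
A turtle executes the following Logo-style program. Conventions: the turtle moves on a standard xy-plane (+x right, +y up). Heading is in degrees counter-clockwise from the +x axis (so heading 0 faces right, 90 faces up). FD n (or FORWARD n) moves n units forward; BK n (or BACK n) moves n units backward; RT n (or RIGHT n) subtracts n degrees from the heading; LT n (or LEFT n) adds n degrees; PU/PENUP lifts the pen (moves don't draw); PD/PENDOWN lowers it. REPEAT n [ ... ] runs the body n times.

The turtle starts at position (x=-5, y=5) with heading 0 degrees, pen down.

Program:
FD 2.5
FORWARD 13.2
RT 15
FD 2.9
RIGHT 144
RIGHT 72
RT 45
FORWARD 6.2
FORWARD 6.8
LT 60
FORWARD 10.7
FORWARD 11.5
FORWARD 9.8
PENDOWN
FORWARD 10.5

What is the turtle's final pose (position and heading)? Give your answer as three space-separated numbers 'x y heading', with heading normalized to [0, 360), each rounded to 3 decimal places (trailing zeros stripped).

Answer: -19.523 42.159 144

Derivation:
Executing turtle program step by step:
Start: pos=(-5,5), heading=0, pen down
FD 2.5: (-5,5) -> (-2.5,5) [heading=0, draw]
FD 13.2: (-2.5,5) -> (10.7,5) [heading=0, draw]
RT 15: heading 0 -> 345
FD 2.9: (10.7,5) -> (13.501,4.249) [heading=345, draw]
RT 144: heading 345 -> 201
RT 72: heading 201 -> 129
RT 45: heading 129 -> 84
FD 6.2: (13.501,4.249) -> (14.149,10.415) [heading=84, draw]
FD 6.8: (14.149,10.415) -> (14.86,17.178) [heading=84, draw]
LT 60: heading 84 -> 144
FD 10.7: (14.86,17.178) -> (6.204,23.468) [heading=144, draw]
FD 11.5: (6.204,23.468) -> (-3.1,30.227) [heading=144, draw]
FD 9.8: (-3.1,30.227) -> (-11.028,35.987) [heading=144, draw]
PD: pen down
FD 10.5: (-11.028,35.987) -> (-19.523,42.159) [heading=144, draw]
Final: pos=(-19.523,42.159), heading=144, 9 segment(s) drawn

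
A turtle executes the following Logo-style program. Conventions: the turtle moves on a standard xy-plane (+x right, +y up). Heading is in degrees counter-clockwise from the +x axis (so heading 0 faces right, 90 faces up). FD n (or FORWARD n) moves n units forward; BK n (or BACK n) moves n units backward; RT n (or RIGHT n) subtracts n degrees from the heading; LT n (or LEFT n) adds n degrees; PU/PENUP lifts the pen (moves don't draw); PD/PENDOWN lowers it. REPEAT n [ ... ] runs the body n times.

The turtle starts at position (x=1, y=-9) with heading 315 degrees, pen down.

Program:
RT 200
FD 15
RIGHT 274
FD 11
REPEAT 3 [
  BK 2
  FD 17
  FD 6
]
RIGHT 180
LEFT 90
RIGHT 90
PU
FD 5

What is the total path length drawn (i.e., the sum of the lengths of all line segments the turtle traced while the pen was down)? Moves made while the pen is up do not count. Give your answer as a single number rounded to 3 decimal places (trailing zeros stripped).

Answer: 101

Derivation:
Executing turtle program step by step:
Start: pos=(1,-9), heading=315, pen down
RT 200: heading 315 -> 115
FD 15: (1,-9) -> (-5.339,4.595) [heading=115, draw]
RT 274: heading 115 -> 201
FD 11: (-5.339,4.595) -> (-15.609,0.653) [heading=201, draw]
REPEAT 3 [
  -- iteration 1/3 --
  BK 2: (-15.609,0.653) -> (-13.741,1.369) [heading=201, draw]
  FD 17: (-13.741,1.369) -> (-29.612,-4.723) [heading=201, draw]
  FD 6: (-29.612,-4.723) -> (-35.214,-6.873) [heading=201, draw]
  -- iteration 2/3 --
  BK 2: (-35.214,-6.873) -> (-33.347,-6.156) [heading=201, draw]
  FD 17: (-33.347,-6.156) -> (-49.218,-12.249) [heading=201, draw]
  FD 6: (-49.218,-12.249) -> (-54.819,-14.399) [heading=201, draw]
  -- iteration 3/3 --
  BK 2: (-54.819,-14.399) -> (-52.952,-13.682) [heading=201, draw]
  FD 17: (-52.952,-13.682) -> (-68.823,-19.774) [heading=201, draw]
  FD 6: (-68.823,-19.774) -> (-74.424,-21.925) [heading=201, draw]
]
RT 180: heading 201 -> 21
LT 90: heading 21 -> 111
RT 90: heading 111 -> 21
PU: pen up
FD 5: (-74.424,-21.925) -> (-69.756,-20.133) [heading=21, move]
Final: pos=(-69.756,-20.133), heading=21, 11 segment(s) drawn

Segment lengths:
  seg 1: (1,-9) -> (-5.339,4.595), length = 15
  seg 2: (-5.339,4.595) -> (-15.609,0.653), length = 11
  seg 3: (-15.609,0.653) -> (-13.741,1.369), length = 2
  seg 4: (-13.741,1.369) -> (-29.612,-4.723), length = 17
  seg 5: (-29.612,-4.723) -> (-35.214,-6.873), length = 6
  seg 6: (-35.214,-6.873) -> (-33.347,-6.156), length = 2
  seg 7: (-33.347,-6.156) -> (-49.218,-12.249), length = 17
  seg 8: (-49.218,-12.249) -> (-54.819,-14.399), length = 6
  seg 9: (-54.819,-14.399) -> (-52.952,-13.682), length = 2
  seg 10: (-52.952,-13.682) -> (-68.823,-19.774), length = 17
  seg 11: (-68.823,-19.774) -> (-74.424,-21.925), length = 6
Total = 101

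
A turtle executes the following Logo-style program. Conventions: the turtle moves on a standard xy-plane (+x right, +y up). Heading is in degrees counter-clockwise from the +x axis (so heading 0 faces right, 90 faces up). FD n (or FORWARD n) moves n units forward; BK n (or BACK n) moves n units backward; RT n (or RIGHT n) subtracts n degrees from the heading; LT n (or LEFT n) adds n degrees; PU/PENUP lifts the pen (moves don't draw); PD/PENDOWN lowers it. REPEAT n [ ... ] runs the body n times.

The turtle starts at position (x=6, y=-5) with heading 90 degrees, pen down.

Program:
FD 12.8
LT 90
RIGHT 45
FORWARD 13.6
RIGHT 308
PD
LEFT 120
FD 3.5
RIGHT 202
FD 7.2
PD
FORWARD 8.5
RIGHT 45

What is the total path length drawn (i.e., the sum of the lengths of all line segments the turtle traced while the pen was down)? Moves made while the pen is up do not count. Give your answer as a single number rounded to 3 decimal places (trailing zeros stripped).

Executing turtle program step by step:
Start: pos=(6,-5), heading=90, pen down
FD 12.8: (6,-5) -> (6,7.8) [heading=90, draw]
LT 90: heading 90 -> 180
RT 45: heading 180 -> 135
FD 13.6: (6,7.8) -> (-3.617,17.417) [heading=135, draw]
RT 308: heading 135 -> 187
PD: pen down
LT 120: heading 187 -> 307
FD 3.5: (-3.617,17.417) -> (-1.51,14.621) [heading=307, draw]
RT 202: heading 307 -> 105
FD 7.2: (-1.51,14.621) -> (-3.374,21.576) [heading=105, draw]
PD: pen down
FD 8.5: (-3.374,21.576) -> (-5.574,29.786) [heading=105, draw]
RT 45: heading 105 -> 60
Final: pos=(-5.574,29.786), heading=60, 5 segment(s) drawn

Segment lengths:
  seg 1: (6,-5) -> (6,7.8), length = 12.8
  seg 2: (6,7.8) -> (-3.617,17.417), length = 13.6
  seg 3: (-3.617,17.417) -> (-1.51,14.621), length = 3.5
  seg 4: (-1.51,14.621) -> (-3.374,21.576), length = 7.2
  seg 5: (-3.374,21.576) -> (-5.574,29.786), length = 8.5
Total = 45.6

Answer: 45.6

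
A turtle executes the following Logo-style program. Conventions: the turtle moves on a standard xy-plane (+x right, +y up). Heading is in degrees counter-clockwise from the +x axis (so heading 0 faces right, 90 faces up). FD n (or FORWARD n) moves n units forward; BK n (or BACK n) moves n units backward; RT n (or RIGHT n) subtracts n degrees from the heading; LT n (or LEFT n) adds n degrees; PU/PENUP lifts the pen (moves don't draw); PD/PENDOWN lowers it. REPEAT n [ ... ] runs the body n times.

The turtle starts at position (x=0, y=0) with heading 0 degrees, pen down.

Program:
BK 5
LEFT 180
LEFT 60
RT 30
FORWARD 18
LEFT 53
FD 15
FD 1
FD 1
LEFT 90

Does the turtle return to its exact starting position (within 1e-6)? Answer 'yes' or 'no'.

Executing turtle program step by step:
Start: pos=(0,0), heading=0, pen down
BK 5: (0,0) -> (-5,0) [heading=0, draw]
LT 180: heading 0 -> 180
LT 60: heading 180 -> 240
RT 30: heading 240 -> 210
FD 18: (-5,0) -> (-20.588,-9) [heading=210, draw]
LT 53: heading 210 -> 263
FD 15: (-20.588,-9) -> (-22.416,-23.888) [heading=263, draw]
FD 1: (-22.416,-23.888) -> (-22.538,-24.881) [heading=263, draw]
FD 1: (-22.538,-24.881) -> (-22.66,-25.873) [heading=263, draw]
LT 90: heading 263 -> 353
Final: pos=(-22.66,-25.873), heading=353, 5 segment(s) drawn

Start position: (0, 0)
Final position: (-22.66, -25.873)
Distance = 34.394; >= 1e-6 -> NOT closed

Answer: no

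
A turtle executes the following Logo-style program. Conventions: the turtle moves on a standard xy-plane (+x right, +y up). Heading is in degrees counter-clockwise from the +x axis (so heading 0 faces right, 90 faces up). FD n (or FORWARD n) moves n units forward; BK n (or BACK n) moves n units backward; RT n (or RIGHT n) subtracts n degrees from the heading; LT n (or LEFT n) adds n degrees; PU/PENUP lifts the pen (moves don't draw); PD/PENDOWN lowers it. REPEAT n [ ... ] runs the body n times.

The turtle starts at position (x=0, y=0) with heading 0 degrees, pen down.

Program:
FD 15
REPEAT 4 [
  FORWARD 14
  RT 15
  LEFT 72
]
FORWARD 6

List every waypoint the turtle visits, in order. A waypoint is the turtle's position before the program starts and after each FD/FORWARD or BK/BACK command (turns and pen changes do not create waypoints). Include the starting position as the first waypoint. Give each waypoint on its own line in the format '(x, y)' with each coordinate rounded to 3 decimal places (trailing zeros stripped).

Answer: (0, 0)
(15, 0)
(29, 0)
(36.625, 11.741)
(30.931, 24.531)
(17.103, 26.721)
(13.088, 22.262)

Derivation:
Executing turtle program step by step:
Start: pos=(0,0), heading=0, pen down
FD 15: (0,0) -> (15,0) [heading=0, draw]
REPEAT 4 [
  -- iteration 1/4 --
  FD 14: (15,0) -> (29,0) [heading=0, draw]
  RT 15: heading 0 -> 345
  LT 72: heading 345 -> 57
  -- iteration 2/4 --
  FD 14: (29,0) -> (36.625,11.741) [heading=57, draw]
  RT 15: heading 57 -> 42
  LT 72: heading 42 -> 114
  -- iteration 3/4 --
  FD 14: (36.625,11.741) -> (30.931,24.531) [heading=114, draw]
  RT 15: heading 114 -> 99
  LT 72: heading 99 -> 171
  -- iteration 4/4 --
  FD 14: (30.931,24.531) -> (17.103,26.721) [heading=171, draw]
  RT 15: heading 171 -> 156
  LT 72: heading 156 -> 228
]
FD 6: (17.103,26.721) -> (13.088,22.262) [heading=228, draw]
Final: pos=(13.088,22.262), heading=228, 6 segment(s) drawn
Waypoints (7 total):
(0, 0)
(15, 0)
(29, 0)
(36.625, 11.741)
(30.931, 24.531)
(17.103, 26.721)
(13.088, 22.262)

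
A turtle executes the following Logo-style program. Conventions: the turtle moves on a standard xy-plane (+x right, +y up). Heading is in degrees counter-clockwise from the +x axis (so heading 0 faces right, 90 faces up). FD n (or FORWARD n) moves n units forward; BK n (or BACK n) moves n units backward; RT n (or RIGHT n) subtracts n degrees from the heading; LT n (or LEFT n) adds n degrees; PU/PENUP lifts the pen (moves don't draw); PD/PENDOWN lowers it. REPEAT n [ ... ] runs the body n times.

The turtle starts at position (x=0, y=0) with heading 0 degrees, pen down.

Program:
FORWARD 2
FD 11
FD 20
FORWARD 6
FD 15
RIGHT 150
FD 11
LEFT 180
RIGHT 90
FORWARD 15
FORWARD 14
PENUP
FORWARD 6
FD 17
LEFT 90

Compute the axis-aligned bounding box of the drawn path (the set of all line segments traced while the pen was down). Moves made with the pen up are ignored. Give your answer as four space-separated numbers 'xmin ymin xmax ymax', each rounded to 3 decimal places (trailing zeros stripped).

Answer: 0 -30.615 58.974 0

Derivation:
Executing turtle program step by step:
Start: pos=(0,0), heading=0, pen down
FD 2: (0,0) -> (2,0) [heading=0, draw]
FD 11: (2,0) -> (13,0) [heading=0, draw]
FD 20: (13,0) -> (33,0) [heading=0, draw]
FD 6: (33,0) -> (39,0) [heading=0, draw]
FD 15: (39,0) -> (54,0) [heading=0, draw]
RT 150: heading 0 -> 210
FD 11: (54,0) -> (44.474,-5.5) [heading=210, draw]
LT 180: heading 210 -> 30
RT 90: heading 30 -> 300
FD 15: (44.474,-5.5) -> (51.974,-18.49) [heading=300, draw]
FD 14: (51.974,-18.49) -> (58.974,-30.615) [heading=300, draw]
PU: pen up
FD 6: (58.974,-30.615) -> (61.974,-35.811) [heading=300, move]
FD 17: (61.974,-35.811) -> (70.474,-50.533) [heading=300, move]
LT 90: heading 300 -> 30
Final: pos=(70.474,-50.533), heading=30, 8 segment(s) drawn

Segment endpoints: x in {0, 2, 13, 33, 39, 44.474, 51.974, 54, 58.974}, y in {-30.615, -18.49, -5.5, 0}
xmin=0, ymin=-30.615, xmax=58.974, ymax=0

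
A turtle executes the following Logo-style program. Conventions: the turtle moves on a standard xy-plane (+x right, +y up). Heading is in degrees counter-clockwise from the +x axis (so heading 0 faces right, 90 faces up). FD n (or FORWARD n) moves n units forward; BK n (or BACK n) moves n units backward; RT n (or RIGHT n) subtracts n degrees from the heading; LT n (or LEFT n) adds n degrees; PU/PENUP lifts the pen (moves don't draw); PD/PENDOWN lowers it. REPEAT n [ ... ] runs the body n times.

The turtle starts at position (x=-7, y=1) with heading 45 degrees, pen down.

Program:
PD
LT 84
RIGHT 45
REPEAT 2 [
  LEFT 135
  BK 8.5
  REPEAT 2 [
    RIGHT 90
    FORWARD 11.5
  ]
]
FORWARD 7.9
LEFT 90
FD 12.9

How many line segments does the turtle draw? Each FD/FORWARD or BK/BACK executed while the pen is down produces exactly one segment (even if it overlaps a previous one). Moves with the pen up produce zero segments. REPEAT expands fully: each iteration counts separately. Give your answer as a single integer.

Answer: 8

Derivation:
Executing turtle program step by step:
Start: pos=(-7,1), heading=45, pen down
PD: pen down
LT 84: heading 45 -> 129
RT 45: heading 129 -> 84
REPEAT 2 [
  -- iteration 1/2 --
  LT 135: heading 84 -> 219
  BK 8.5: (-7,1) -> (-0.394,6.349) [heading=219, draw]
  REPEAT 2 [
    -- iteration 1/2 --
    RT 90: heading 219 -> 129
    FD 11.5: (-0.394,6.349) -> (-7.631,15.286) [heading=129, draw]
    -- iteration 2/2 --
    RT 90: heading 129 -> 39
    FD 11.5: (-7.631,15.286) -> (1.306,22.524) [heading=39, draw]
  ]
  -- iteration 2/2 --
  LT 135: heading 39 -> 174
  BK 8.5: (1.306,22.524) -> (9.759,21.635) [heading=174, draw]
  REPEAT 2 [
    -- iteration 1/2 --
    RT 90: heading 174 -> 84
    FD 11.5: (9.759,21.635) -> (10.961,33.072) [heading=84, draw]
    -- iteration 2/2 --
    RT 90: heading 84 -> 354
    FD 11.5: (10.961,33.072) -> (22.398,31.87) [heading=354, draw]
  ]
]
FD 7.9: (22.398,31.87) -> (30.255,31.044) [heading=354, draw]
LT 90: heading 354 -> 84
FD 12.9: (30.255,31.044) -> (31.603,43.874) [heading=84, draw]
Final: pos=(31.603,43.874), heading=84, 8 segment(s) drawn
Segments drawn: 8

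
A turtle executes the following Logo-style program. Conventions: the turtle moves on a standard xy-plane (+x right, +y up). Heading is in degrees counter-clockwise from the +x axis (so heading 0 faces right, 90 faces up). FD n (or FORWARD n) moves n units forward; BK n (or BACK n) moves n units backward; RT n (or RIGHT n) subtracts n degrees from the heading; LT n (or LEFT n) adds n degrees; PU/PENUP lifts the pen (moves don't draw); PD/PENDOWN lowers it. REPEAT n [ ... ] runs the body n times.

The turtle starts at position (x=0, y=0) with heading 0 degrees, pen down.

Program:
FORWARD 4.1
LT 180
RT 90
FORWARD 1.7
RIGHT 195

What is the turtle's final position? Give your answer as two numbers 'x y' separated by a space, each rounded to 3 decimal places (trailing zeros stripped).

Executing turtle program step by step:
Start: pos=(0,0), heading=0, pen down
FD 4.1: (0,0) -> (4.1,0) [heading=0, draw]
LT 180: heading 0 -> 180
RT 90: heading 180 -> 90
FD 1.7: (4.1,0) -> (4.1,1.7) [heading=90, draw]
RT 195: heading 90 -> 255
Final: pos=(4.1,1.7), heading=255, 2 segment(s) drawn

Answer: 4.1 1.7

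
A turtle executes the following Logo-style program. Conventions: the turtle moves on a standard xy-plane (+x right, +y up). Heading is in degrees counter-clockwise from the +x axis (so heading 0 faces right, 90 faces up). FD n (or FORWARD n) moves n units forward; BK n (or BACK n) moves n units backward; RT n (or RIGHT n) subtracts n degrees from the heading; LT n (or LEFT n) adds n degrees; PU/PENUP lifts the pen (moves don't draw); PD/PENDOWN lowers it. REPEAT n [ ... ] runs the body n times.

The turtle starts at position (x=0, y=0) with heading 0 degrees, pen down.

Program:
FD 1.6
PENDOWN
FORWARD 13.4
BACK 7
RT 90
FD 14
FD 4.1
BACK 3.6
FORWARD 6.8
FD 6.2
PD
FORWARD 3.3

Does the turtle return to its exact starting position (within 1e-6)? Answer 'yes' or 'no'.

Executing turtle program step by step:
Start: pos=(0,0), heading=0, pen down
FD 1.6: (0,0) -> (1.6,0) [heading=0, draw]
PD: pen down
FD 13.4: (1.6,0) -> (15,0) [heading=0, draw]
BK 7: (15,0) -> (8,0) [heading=0, draw]
RT 90: heading 0 -> 270
FD 14: (8,0) -> (8,-14) [heading=270, draw]
FD 4.1: (8,-14) -> (8,-18.1) [heading=270, draw]
BK 3.6: (8,-18.1) -> (8,-14.5) [heading=270, draw]
FD 6.8: (8,-14.5) -> (8,-21.3) [heading=270, draw]
FD 6.2: (8,-21.3) -> (8,-27.5) [heading=270, draw]
PD: pen down
FD 3.3: (8,-27.5) -> (8,-30.8) [heading=270, draw]
Final: pos=(8,-30.8), heading=270, 9 segment(s) drawn

Start position: (0, 0)
Final position: (8, -30.8)
Distance = 31.822; >= 1e-6 -> NOT closed

Answer: no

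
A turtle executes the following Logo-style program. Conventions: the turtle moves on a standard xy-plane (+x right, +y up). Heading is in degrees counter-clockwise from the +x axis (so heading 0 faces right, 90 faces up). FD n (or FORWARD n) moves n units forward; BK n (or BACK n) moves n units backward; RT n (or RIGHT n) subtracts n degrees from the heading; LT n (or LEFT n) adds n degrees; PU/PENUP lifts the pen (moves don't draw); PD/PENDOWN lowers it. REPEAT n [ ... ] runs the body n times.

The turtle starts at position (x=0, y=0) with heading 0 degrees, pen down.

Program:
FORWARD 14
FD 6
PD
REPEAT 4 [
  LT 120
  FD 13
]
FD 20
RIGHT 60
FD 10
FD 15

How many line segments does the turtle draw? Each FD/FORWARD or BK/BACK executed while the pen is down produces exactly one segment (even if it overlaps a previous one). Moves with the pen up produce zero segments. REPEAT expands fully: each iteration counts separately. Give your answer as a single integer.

Answer: 9

Derivation:
Executing turtle program step by step:
Start: pos=(0,0), heading=0, pen down
FD 14: (0,0) -> (14,0) [heading=0, draw]
FD 6: (14,0) -> (20,0) [heading=0, draw]
PD: pen down
REPEAT 4 [
  -- iteration 1/4 --
  LT 120: heading 0 -> 120
  FD 13: (20,0) -> (13.5,11.258) [heading=120, draw]
  -- iteration 2/4 --
  LT 120: heading 120 -> 240
  FD 13: (13.5,11.258) -> (7,0) [heading=240, draw]
  -- iteration 3/4 --
  LT 120: heading 240 -> 0
  FD 13: (7,0) -> (20,0) [heading=0, draw]
  -- iteration 4/4 --
  LT 120: heading 0 -> 120
  FD 13: (20,0) -> (13.5,11.258) [heading=120, draw]
]
FD 20: (13.5,11.258) -> (3.5,28.579) [heading=120, draw]
RT 60: heading 120 -> 60
FD 10: (3.5,28.579) -> (8.5,37.239) [heading=60, draw]
FD 15: (8.5,37.239) -> (16,50.229) [heading=60, draw]
Final: pos=(16,50.229), heading=60, 9 segment(s) drawn
Segments drawn: 9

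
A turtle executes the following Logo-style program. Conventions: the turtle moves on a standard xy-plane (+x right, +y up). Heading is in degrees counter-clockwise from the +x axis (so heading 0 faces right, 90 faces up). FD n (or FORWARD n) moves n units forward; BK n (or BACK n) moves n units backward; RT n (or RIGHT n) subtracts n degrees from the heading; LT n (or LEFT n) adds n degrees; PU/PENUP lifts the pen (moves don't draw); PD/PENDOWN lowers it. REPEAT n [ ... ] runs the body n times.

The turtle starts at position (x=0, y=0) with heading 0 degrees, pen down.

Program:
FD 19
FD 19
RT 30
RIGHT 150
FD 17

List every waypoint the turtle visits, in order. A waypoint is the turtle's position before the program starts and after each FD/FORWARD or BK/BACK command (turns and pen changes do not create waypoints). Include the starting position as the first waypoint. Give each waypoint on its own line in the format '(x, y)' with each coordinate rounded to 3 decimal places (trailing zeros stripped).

Executing turtle program step by step:
Start: pos=(0,0), heading=0, pen down
FD 19: (0,0) -> (19,0) [heading=0, draw]
FD 19: (19,0) -> (38,0) [heading=0, draw]
RT 30: heading 0 -> 330
RT 150: heading 330 -> 180
FD 17: (38,0) -> (21,0) [heading=180, draw]
Final: pos=(21,0), heading=180, 3 segment(s) drawn
Waypoints (4 total):
(0, 0)
(19, 0)
(38, 0)
(21, 0)

Answer: (0, 0)
(19, 0)
(38, 0)
(21, 0)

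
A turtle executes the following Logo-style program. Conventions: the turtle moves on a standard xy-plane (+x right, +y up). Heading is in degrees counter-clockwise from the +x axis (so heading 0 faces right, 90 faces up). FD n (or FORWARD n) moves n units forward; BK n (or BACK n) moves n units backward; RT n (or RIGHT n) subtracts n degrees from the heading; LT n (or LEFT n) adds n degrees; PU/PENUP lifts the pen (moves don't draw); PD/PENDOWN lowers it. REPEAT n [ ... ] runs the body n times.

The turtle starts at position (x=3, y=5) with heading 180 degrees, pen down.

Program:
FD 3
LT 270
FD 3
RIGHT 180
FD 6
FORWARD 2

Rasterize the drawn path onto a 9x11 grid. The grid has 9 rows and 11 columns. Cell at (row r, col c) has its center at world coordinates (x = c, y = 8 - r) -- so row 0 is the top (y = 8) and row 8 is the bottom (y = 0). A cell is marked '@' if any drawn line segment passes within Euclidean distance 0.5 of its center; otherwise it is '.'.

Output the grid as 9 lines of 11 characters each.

Segment 0: (3,5) -> (0,5)
Segment 1: (0,5) -> (0,8)
Segment 2: (0,8) -> (-0,2)
Segment 3: (-0,2) -> (-0,0)

Answer: @..........
@..........
@..........
@@@@.......
@..........
@..........
@..........
@..........
@..........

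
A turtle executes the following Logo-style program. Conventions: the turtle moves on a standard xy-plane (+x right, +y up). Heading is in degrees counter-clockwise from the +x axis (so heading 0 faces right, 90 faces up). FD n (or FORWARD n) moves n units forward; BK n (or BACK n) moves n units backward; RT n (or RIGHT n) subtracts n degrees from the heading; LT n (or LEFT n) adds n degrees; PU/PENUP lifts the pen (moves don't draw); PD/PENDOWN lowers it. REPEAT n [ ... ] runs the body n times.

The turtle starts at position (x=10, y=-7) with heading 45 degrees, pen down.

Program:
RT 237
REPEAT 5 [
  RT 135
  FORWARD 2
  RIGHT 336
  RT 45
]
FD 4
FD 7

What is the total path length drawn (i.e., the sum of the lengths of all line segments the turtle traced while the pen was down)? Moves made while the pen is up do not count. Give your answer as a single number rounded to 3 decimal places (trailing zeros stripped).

Answer: 21

Derivation:
Executing turtle program step by step:
Start: pos=(10,-7), heading=45, pen down
RT 237: heading 45 -> 168
REPEAT 5 [
  -- iteration 1/5 --
  RT 135: heading 168 -> 33
  FD 2: (10,-7) -> (11.677,-5.911) [heading=33, draw]
  RT 336: heading 33 -> 57
  RT 45: heading 57 -> 12
  -- iteration 2/5 --
  RT 135: heading 12 -> 237
  FD 2: (11.677,-5.911) -> (10.588,-7.588) [heading=237, draw]
  RT 336: heading 237 -> 261
  RT 45: heading 261 -> 216
  -- iteration 3/5 --
  RT 135: heading 216 -> 81
  FD 2: (10.588,-7.588) -> (10.901,-5.613) [heading=81, draw]
  RT 336: heading 81 -> 105
  RT 45: heading 105 -> 60
  -- iteration 4/5 --
  RT 135: heading 60 -> 285
  FD 2: (10.901,-5.613) -> (11.419,-7.545) [heading=285, draw]
  RT 336: heading 285 -> 309
  RT 45: heading 309 -> 264
  -- iteration 5/5 --
  RT 135: heading 264 -> 129
  FD 2: (11.419,-7.545) -> (10.16,-5.99) [heading=129, draw]
  RT 336: heading 129 -> 153
  RT 45: heading 153 -> 108
]
FD 4: (10.16,-5.99) -> (8.924,-2.186) [heading=108, draw]
FD 7: (8.924,-2.186) -> (6.761,4.471) [heading=108, draw]
Final: pos=(6.761,4.471), heading=108, 7 segment(s) drawn

Segment lengths:
  seg 1: (10,-7) -> (11.677,-5.911), length = 2
  seg 2: (11.677,-5.911) -> (10.588,-7.588), length = 2
  seg 3: (10.588,-7.588) -> (10.901,-5.613), length = 2
  seg 4: (10.901,-5.613) -> (11.419,-7.545), length = 2
  seg 5: (11.419,-7.545) -> (10.16,-5.99), length = 2
  seg 6: (10.16,-5.99) -> (8.924,-2.186), length = 4
  seg 7: (8.924,-2.186) -> (6.761,4.471), length = 7
Total = 21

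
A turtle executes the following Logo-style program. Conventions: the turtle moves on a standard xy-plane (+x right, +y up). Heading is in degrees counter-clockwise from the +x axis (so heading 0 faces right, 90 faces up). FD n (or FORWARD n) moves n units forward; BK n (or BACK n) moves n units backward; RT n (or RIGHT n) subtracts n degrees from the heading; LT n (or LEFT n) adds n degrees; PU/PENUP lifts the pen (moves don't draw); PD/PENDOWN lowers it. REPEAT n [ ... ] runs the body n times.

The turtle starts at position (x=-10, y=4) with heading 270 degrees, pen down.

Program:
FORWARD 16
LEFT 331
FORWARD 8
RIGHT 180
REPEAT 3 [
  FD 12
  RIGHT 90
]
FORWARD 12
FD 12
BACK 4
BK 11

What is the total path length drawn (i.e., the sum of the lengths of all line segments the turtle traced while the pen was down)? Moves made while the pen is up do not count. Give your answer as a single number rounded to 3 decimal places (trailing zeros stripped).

Answer: 99

Derivation:
Executing turtle program step by step:
Start: pos=(-10,4), heading=270, pen down
FD 16: (-10,4) -> (-10,-12) [heading=270, draw]
LT 331: heading 270 -> 241
FD 8: (-10,-12) -> (-13.878,-18.997) [heading=241, draw]
RT 180: heading 241 -> 61
REPEAT 3 [
  -- iteration 1/3 --
  FD 12: (-13.878,-18.997) -> (-8.061,-8.502) [heading=61, draw]
  RT 90: heading 61 -> 331
  -- iteration 2/3 --
  FD 12: (-8.061,-8.502) -> (2.435,-14.319) [heading=331, draw]
  RT 90: heading 331 -> 241
  -- iteration 3/3 --
  FD 12: (2.435,-14.319) -> (-3.383,-24.815) [heading=241, draw]
  RT 90: heading 241 -> 151
]
FD 12: (-3.383,-24.815) -> (-13.878,-18.997) [heading=151, draw]
FD 12: (-13.878,-18.997) -> (-24.374,-13.179) [heading=151, draw]
BK 4: (-24.374,-13.179) -> (-20.875,-15.118) [heading=151, draw]
BK 11: (-20.875,-15.118) -> (-11.255,-20.451) [heading=151, draw]
Final: pos=(-11.255,-20.451), heading=151, 9 segment(s) drawn

Segment lengths:
  seg 1: (-10,4) -> (-10,-12), length = 16
  seg 2: (-10,-12) -> (-13.878,-18.997), length = 8
  seg 3: (-13.878,-18.997) -> (-8.061,-8.502), length = 12
  seg 4: (-8.061,-8.502) -> (2.435,-14.319), length = 12
  seg 5: (2.435,-14.319) -> (-3.383,-24.815), length = 12
  seg 6: (-3.383,-24.815) -> (-13.878,-18.997), length = 12
  seg 7: (-13.878,-18.997) -> (-24.374,-13.179), length = 12
  seg 8: (-24.374,-13.179) -> (-20.875,-15.118), length = 4
  seg 9: (-20.875,-15.118) -> (-11.255,-20.451), length = 11
Total = 99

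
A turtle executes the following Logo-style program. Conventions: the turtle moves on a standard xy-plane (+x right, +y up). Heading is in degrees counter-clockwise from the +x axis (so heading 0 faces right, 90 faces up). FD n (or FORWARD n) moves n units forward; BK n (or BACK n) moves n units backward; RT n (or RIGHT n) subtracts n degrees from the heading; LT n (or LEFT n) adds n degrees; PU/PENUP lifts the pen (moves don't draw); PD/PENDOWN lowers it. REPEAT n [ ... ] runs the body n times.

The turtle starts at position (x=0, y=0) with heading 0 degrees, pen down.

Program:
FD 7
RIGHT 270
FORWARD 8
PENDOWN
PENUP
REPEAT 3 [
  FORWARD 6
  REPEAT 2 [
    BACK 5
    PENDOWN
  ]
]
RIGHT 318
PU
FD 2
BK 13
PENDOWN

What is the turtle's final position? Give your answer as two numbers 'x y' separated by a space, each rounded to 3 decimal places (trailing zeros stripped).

Executing turtle program step by step:
Start: pos=(0,0), heading=0, pen down
FD 7: (0,0) -> (7,0) [heading=0, draw]
RT 270: heading 0 -> 90
FD 8: (7,0) -> (7,8) [heading=90, draw]
PD: pen down
PU: pen up
REPEAT 3 [
  -- iteration 1/3 --
  FD 6: (7,8) -> (7,14) [heading=90, move]
  REPEAT 2 [
    -- iteration 1/2 --
    BK 5: (7,14) -> (7,9) [heading=90, move]
    PD: pen down
    -- iteration 2/2 --
    BK 5: (7,9) -> (7,4) [heading=90, draw]
    PD: pen down
  ]
  -- iteration 2/3 --
  FD 6: (7,4) -> (7,10) [heading=90, draw]
  REPEAT 2 [
    -- iteration 1/2 --
    BK 5: (7,10) -> (7,5) [heading=90, draw]
    PD: pen down
    -- iteration 2/2 --
    BK 5: (7,5) -> (7,0) [heading=90, draw]
    PD: pen down
  ]
  -- iteration 3/3 --
  FD 6: (7,0) -> (7,6) [heading=90, draw]
  REPEAT 2 [
    -- iteration 1/2 --
    BK 5: (7,6) -> (7,1) [heading=90, draw]
    PD: pen down
    -- iteration 2/2 --
    BK 5: (7,1) -> (7,-4) [heading=90, draw]
    PD: pen down
  ]
]
RT 318: heading 90 -> 132
PU: pen up
FD 2: (7,-4) -> (5.662,-2.514) [heading=132, move]
BK 13: (5.662,-2.514) -> (14.36,-12.175) [heading=132, move]
PD: pen down
Final: pos=(14.36,-12.175), heading=132, 9 segment(s) drawn

Answer: 14.36 -12.175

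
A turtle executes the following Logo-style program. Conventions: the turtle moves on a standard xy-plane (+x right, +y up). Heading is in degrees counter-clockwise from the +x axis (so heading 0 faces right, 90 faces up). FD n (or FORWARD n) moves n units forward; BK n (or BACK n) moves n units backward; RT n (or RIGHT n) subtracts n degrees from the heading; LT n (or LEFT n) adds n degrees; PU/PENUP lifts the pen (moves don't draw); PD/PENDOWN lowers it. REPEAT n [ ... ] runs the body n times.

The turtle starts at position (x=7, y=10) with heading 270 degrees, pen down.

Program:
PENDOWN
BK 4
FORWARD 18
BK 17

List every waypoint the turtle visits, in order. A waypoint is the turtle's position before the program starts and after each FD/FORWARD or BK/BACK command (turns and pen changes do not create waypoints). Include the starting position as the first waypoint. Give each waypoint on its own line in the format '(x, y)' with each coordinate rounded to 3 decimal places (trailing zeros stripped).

Answer: (7, 10)
(7, 14)
(7, -4)
(7, 13)

Derivation:
Executing turtle program step by step:
Start: pos=(7,10), heading=270, pen down
PD: pen down
BK 4: (7,10) -> (7,14) [heading=270, draw]
FD 18: (7,14) -> (7,-4) [heading=270, draw]
BK 17: (7,-4) -> (7,13) [heading=270, draw]
Final: pos=(7,13), heading=270, 3 segment(s) drawn
Waypoints (4 total):
(7, 10)
(7, 14)
(7, -4)
(7, 13)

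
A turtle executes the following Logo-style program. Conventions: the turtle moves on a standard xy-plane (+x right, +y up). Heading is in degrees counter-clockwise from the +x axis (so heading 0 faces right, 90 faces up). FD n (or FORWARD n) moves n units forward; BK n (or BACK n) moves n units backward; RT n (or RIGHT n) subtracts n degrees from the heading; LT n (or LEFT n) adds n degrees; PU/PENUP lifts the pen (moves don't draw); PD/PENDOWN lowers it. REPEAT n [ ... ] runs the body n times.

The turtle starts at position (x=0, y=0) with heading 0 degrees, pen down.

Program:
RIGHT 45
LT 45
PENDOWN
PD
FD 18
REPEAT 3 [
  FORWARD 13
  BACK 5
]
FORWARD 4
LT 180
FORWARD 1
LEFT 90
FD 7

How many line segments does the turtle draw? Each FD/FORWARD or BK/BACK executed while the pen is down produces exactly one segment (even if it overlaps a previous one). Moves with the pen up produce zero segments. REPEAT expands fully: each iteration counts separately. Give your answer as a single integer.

Executing turtle program step by step:
Start: pos=(0,0), heading=0, pen down
RT 45: heading 0 -> 315
LT 45: heading 315 -> 0
PD: pen down
PD: pen down
FD 18: (0,0) -> (18,0) [heading=0, draw]
REPEAT 3 [
  -- iteration 1/3 --
  FD 13: (18,0) -> (31,0) [heading=0, draw]
  BK 5: (31,0) -> (26,0) [heading=0, draw]
  -- iteration 2/3 --
  FD 13: (26,0) -> (39,0) [heading=0, draw]
  BK 5: (39,0) -> (34,0) [heading=0, draw]
  -- iteration 3/3 --
  FD 13: (34,0) -> (47,0) [heading=0, draw]
  BK 5: (47,0) -> (42,0) [heading=0, draw]
]
FD 4: (42,0) -> (46,0) [heading=0, draw]
LT 180: heading 0 -> 180
FD 1: (46,0) -> (45,0) [heading=180, draw]
LT 90: heading 180 -> 270
FD 7: (45,0) -> (45,-7) [heading=270, draw]
Final: pos=(45,-7), heading=270, 10 segment(s) drawn
Segments drawn: 10

Answer: 10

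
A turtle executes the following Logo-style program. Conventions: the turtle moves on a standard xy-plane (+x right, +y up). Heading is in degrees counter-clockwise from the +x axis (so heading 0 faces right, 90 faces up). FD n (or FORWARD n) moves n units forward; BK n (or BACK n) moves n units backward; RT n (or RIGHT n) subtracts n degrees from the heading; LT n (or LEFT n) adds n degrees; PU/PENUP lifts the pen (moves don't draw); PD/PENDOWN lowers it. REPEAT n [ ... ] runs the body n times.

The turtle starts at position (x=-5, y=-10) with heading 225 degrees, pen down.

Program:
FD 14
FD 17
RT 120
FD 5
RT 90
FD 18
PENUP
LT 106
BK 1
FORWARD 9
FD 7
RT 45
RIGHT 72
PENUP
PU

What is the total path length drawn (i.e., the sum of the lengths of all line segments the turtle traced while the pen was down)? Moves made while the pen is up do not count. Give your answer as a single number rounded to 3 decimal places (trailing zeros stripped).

Answer: 54

Derivation:
Executing turtle program step by step:
Start: pos=(-5,-10), heading=225, pen down
FD 14: (-5,-10) -> (-14.899,-19.899) [heading=225, draw]
FD 17: (-14.899,-19.899) -> (-26.92,-31.92) [heading=225, draw]
RT 120: heading 225 -> 105
FD 5: (-26.92,-31.92) -> (-28.214,-27.091) [heading=105, draw]
RT 90: heading 105 -> 15
FD 18: (-28.214,-27.091) -> (-10.828,-22.432) [heading=15, draw]
PU: pen up
LT 106: heading 15 -> 121
BK 1: (-10.828,-22.432) -> (-10.313,-23.289) [heading=121, move]
FD 9: (-10.313,-23.289) -> (-14.948,-15.575) [heading=121, move]
FD 7: (-14.948,-15.575) -> (-18.553,-9.574) [heading=121, move]
RT 45: heading 121 -> 76
RT 72: heading 76 -> 4
PU: pen up
PU: pen up
Final: pos=(-18.553,-9.574), heading=4, 4 segment(s) drawn

Segment lengths:
  seg 1: (-5,-10) -> (-14.899,-19.899), length = 14
  seg 2: (-14.899,-19.899) -> (-26.92,-31.92), length = 17
  seg 3: (-26.92,-31.92) -> (-28.214,-27.091), length = 5
  seg 4: (-28.214,-27.091) -> (-10.828,-22.432), length = 18
Total = 54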